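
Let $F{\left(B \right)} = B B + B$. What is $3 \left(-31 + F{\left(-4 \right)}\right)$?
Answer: $-57$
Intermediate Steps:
$F{\left(B \right)} = B + B^{2}$ ($F{\left(B \right)} = B^{2} + B = B + B^{2}$)
$3 \left(-31 + F{\left(-4 \right)}\right) = 3 \left(-31 - 4 \left(1 - 4\right)\right) = 3 \left(-31 - -12\right) = 3 \left(-31 + 12\right) = 3 \left(-19\right) = -57$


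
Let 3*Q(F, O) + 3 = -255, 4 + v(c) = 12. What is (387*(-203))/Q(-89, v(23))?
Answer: 1827/2 ≈ 913.50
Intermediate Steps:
v(c) = 8 (v(c) = -4 + 12 = 8)
Q(F, O) = -86 (Q(F, O) = -1 + (⅓)*(-255) = -1 - 85 = -86)
(387*(-203))/Q(-89, v(23)) = (387*(-203))/(-86) = -78561*(-1/86) = 1827/2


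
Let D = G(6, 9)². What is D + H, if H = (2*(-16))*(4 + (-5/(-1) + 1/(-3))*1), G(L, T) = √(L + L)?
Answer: -796/3 ≈ -265.33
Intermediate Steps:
G(L, T) = √2*√L (G(L, T) = √(2*L) = √2*√L)
D = 12 (D = (√2*√6)² = (2*√3)² = 12)
H = -832/3 (H = -32*(4 + (-5*(-1) + 1*(-⅓))*1) = -32*(4 + (5 - ⅓)*1) = -32*(4 + (14/3)*1) = -32*(4 + 14/3) = -32*26/3 = -832/3 ≈ -277.33)
D + H = 12 - 832/3 = -796/3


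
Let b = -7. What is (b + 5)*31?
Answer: -62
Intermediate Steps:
(b + 5)*31 = (-7 + 5)*31 = -2*31 = -62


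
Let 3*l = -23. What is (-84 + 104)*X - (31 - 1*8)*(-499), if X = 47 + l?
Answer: 36791/3 ≈ 12264.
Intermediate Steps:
l = -23/3 (l = (⅓)*(-23) = -23/3 ≈ -7.6667)
X = 118/3 (X = 47 - 23/3 = 118/3 ≈ 39.333)
(-84 + 104)*X - (31 - 1*8)*(-499) = (-84 + 104)*(118/3) - (31 - 1*8)*(-499) = 20*(118/3) - (31 - 8)*(-499) = 2360/3 - 23*(-499) = 2360/3 - 1*(-11477) = 2360/3 + 11477 = 36791/3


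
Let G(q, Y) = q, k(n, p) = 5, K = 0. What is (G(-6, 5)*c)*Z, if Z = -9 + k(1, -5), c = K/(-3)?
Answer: 0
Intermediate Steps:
c = 0 (c = 0/(-3) = 0*(-⅓) = 0)
Z = -4 (Z = -9 + 5 = -4)
(G(-6, 5)*c)*Z = -6*0*(-4) = 0*(-4) = 0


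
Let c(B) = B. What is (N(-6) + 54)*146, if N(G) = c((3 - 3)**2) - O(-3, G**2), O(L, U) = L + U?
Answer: 3066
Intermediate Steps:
N(G) = 3 - G**2 (N(G) = (3 - 3)**2 - (-3 + G**2) = 0**2 + (3 - G**2) = 0 + (3 - G**2) = 3 - G**2)
(N(-6) + 54)*146 = ((3 - 1*(-6)**2) + 54)*146 = ((3 - 1*36) + 54)*146 = ((3 - 36) + 54)*146 = (-33 + 54)*146 = 21*146 = 3066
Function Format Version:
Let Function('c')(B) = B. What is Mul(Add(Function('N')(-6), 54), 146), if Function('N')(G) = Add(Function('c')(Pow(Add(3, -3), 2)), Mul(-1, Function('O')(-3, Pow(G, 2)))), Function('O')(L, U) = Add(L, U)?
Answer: 3066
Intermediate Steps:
Function('N')(G) = Add(3, Mul(-1, Pow(G, 2))) (Function('N')(G) = Add(Pow(Add(3, -3), 2), Mul(-1, Add(-3, Pow(G, 2)))) = Add(Pow(0, 2), Add(3, Mul(-1, Pow(G, 2)))) = Add(0, Add(3, Mul(-1, Pow(G, 2)))) = Add(3, Mul(-1, Pow(G, 2))))
Mul(Add(Function('N')(-6), 54), 146) = Mul(Add(Add(3, Mul(-1, Pow(-6, 2))), 54), 146) = Mul(Add(Add(3, Mul(-1, 36)), 54), 146) = Mul(Add(Add(3, -36), 54), 146) = Mul(Add(-33, 54), 146) = Mul(21, 146) = 3066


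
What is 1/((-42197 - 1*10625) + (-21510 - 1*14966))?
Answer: -1/89298 ≈ -1.1198e-5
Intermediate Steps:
1/((-42197 - 1*10625) + (-21510 - 1*14966)) = 1/((-42197 - 10625) + (-21510 - 14966)) = 1/(-52822 - 36476) = 1/(-89298) = -1/89298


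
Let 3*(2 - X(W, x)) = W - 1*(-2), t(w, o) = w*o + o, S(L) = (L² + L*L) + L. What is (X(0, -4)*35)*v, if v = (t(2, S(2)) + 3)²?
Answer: 50820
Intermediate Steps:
S(L) = L + 2*L² (S(L) = (L² + L²) + L = 2*L² + L = L + 2*L²)
t(w, o) = o + o*w (t(w, o) = o*w + o = o + o*w)
v = 1089 (v = ((2*(1 + 2*2))*(1 + 2) + 3)² = ((2*(1 + 4))*3 + 3)² = ((2*5)*3 + 3)² = (10*3 + 3)² = (30 + 3)² = 33² = 1089)
X(W, x) = 4/3 - W/3 (X(W, x) = 2 - (W - 1*(-2))/3 = 2 - (W + 2)/3 = 2 - (2 + W)/3 = 2 + (-⅔ - W/3) = 4/3 - W/3)
(X(0, -4)*35)*v = ((4/3 - ⅓*0)*35)*1089 = ((4/3 + 0)*35)*1089 = ((4/3)*35)*1089 = (140/3)*1089 = 50820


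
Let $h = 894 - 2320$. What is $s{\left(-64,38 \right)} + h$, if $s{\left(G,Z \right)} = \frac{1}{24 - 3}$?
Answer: $- \frac{29945}{21} \approx -1426.0$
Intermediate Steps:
$h = -1426$
$s{\left(G,Z \right)} = \frac{1}{21}$
$s{\left(-64,38 \right)} + h = \frac{1}{21} - 1426 = - \frac{29945}{21}$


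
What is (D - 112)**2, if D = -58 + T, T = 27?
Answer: 20449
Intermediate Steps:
D = -31 (D = -58 + 27 = -31)
(D - 112)**2 = (-31 - 112)**2 = (-143)**2 = 20449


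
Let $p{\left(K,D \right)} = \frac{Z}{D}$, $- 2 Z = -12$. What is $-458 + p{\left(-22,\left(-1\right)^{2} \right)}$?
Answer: $-452$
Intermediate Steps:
$Z = 6$ ($Z = \left(- \frac{1}{2}\right) \left(-12\right) = 6$)
$p{\left(K,D \right)} = \frac{6}{D}$
$-458 + p{\left(-22,\left(-1\right)^{2} \right)} = -458 + \frac{6}{\left(-1\right)^{2}} = -458 + \frac{6}{1} = -458 + 6 \cdot 1 = -458 + 6 = -452$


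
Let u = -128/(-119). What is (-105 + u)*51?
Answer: -37101/7 ≈ -5300.1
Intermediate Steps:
u = 128/119 (u = -128*(-1/119) = 128/119 ≈ 1.0756)
(-105 + u)*51 = (-105 + 128/119)*51 = -12367/119*51 = -37101/7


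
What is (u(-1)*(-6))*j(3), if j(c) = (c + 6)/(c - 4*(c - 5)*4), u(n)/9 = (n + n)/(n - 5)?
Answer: -162/35 ≈ -4.6286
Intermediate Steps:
u(n) = 18*n/(-5 + n) (u(n) = 9*((n + n)/(n - 5)) = 9*((2*n)/(-5 + n)) = 9*(2*n/(-5 + n)) = 18*n/(-5 + n))
j(c) = (6 + c)/(80 - 15*c) (j(c) = (6 + c)/(c - 4*(-5 + c)*4) = (6 + c)/(c + (20 - 4*c)*4) = (6 + c)/(c + (80 - 16*c)) = (6 + c)/(80 - 15*c))
(u(-1)*(-6))*j(3) = ((18*(-1)/(-5 - 1))*(-6))*((-6 - 1*3)/(5*(-16 + 3*3))) = ((18*(-1)/(-6))*(-6))*((-6 - 3)/(5*(-16 + 9))) = ((18*(-1)*(-⅙))*(-6))*((⅕)*(-9)/(-7)) = (3*(-6))*((⅕)*(-⅐)*(-9)) = -18*9/35 = -162/35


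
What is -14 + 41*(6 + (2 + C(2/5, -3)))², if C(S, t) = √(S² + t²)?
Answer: 74639/25 + 656*√229/5 ≈ 4971.0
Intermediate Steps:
-14 + 41*(6 + (2 + C(2/5, -3)))² = -14 + 41*(6 + (2 + √((2/5)² + (-3)²)))² = -14 + 41*(6 + (2 + √((2*(⅕))² + 9)))² = -14 + 41*(6 + (2 + √((⅖)² + 9)))² = -14 + 41*(6 + (2 + √(4/25 + 9)))² = -14 + 41*(6 + (2 + √(229/25)))² = -14 + 41*(6 + (2 + √229/5))² = -14 + 41*(8 + √229/5)²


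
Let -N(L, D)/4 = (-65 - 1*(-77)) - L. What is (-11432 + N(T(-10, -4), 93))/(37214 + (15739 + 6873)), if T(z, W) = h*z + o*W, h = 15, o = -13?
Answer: -5936/29913 ≈ -0.19844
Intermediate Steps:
T(z, W) = -13*W + 15*z (T(z, W) = 15*z - 13*W = -13*W + 15*z)
N(L, D) = -48 + 4*L (N(L, D) = -4*((-65 - 1*(-77)) - L) = -4*((-65 + 77) - L) = -4*(12 - L) = -48 + 4*L)
(-11432 + N(T(-10, -4), 93))/(37214 + (15739 + 6873)) = (-11432 + (-48 + 4*(-13*(-4) + 15*(-10))))/(37214 + (15739 + 6873)) = (-11432 + (-48 + 4*(52 - 150)))/(37214 + 22612) = (-11432 + (-48 + 4*(-98)))/59826 = (-11432 + (-48 - 392))*(1/59826) = (-11432 - 440)*(1/59826) = -11872*1/59826 = -5936/29913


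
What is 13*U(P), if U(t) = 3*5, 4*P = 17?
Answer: 195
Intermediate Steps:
P = 17/4 (P = (1/4)*17 = 17/4 ≈ 4.2500)
U(t) = 15
13*U(P) = 13*15 = 195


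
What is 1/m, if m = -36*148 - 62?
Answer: -1/5390 ≈ -0.00018553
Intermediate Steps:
m = -5390 (m = -5328 - 62 = -5390)
1/m = 1/(-5390) = -1/5390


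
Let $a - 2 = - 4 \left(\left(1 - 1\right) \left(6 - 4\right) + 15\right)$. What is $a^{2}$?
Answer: $3364$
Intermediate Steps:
$a = -58$ ($a = 2 - 4 \left(\left(1 - 1\right) \left(6 - 4\right) + 15\right) = 2 - 4 \left(\left(1 + \left(-4 + 3\right)\right) 2 + 15\right) = 2 - 4 \left(\left(1 - 1\right) 2 + 15\right) = 2 - 4 \left(0 \cdot 2 + 15\right) = 2 - 4 \left(0 + 15\right) = 2 - 60 = -58$)
$a^{2} = \left(-58\right)^{2} = 3364$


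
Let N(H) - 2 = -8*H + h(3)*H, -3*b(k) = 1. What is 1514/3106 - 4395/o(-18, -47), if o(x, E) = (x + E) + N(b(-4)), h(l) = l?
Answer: 20615593/285752 ≈ 72.145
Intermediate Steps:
b(k) = -1/3 (b(k) = -1/3*1 = -1/3)
N(H) = 2 - 5*H (N(H) = 2 + (-8*H + 3*H) = 2 - 5*H)
o(x, E) = 11/3 + E + x (o(x, E) = (x + E) + (2 - 5*(-1/3)) = (E + x) + (2 + 5/3) = (E + x) + 11/3 = 11/3 + E + x)
1514/3106 - 4395/o(-18, -47) = 1514/3106 - 4395/(11/3 - 47 - 18) = 1514*(1/3106) - 4395/(-184/3) = 757/1553 - 4395*(-3/184) = 757/1553 + 13185/184 = 20615593/285752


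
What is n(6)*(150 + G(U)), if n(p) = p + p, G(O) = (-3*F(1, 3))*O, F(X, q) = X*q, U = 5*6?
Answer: -1440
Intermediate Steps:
U = 30
G(O) = -9*O (G(O) = (-3*3)*O = -9*O)
n(p) = 2*p
n(6)*(150 + G(U)) = (2*6)*(150 - 9*30) = 12*(150 - 270) = 12*(-120) = -1440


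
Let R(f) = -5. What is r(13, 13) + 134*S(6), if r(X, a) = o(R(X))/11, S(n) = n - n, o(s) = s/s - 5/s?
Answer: 2/11 ≈ 0.18182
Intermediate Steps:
o(s) = 1 - 5/s
S(n) = 0
r(X, a) = 2/11 (r(X, a) = ((-5 - 5)/(-5))/11 = -⅕*(-10)*(1/11) = 2*(1/11) = 2/11)
r(13, 13) + 134*S(6) = 2/11 + 134*0 = 2/11 + 0 = 2/11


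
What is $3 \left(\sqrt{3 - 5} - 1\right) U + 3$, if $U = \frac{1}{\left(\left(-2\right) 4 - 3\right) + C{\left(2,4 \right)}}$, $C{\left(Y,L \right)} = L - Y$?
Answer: $\frac{10}{3} - \frac{i \sqrt{2}}{3} \approx 3.3333 - 0.4714 i$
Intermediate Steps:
$U = - \frac{1}{9}$ ($U = \frac{1}{\left(\left(-2\right) 4 - 3\right) + \left(4 - 2\right)} = \frac{1}{\left(-8 - 3\right) + \left(4 - 2\right)} = \frac{1}{-11 + 2} = \frac{1}{-9} = - \frac{1}{9} \approx -0.11111$)
$3 \left(\sqrt{3 - 5} - 1\right) U + 3 = 3 \left(\sqrt{3 - 5} - 1\right) \left(- \frac{1}{9}\right) + 3 = 3 \left(\sqrt{-2} - 1\right) \left(- \frac{1}{9}\right) + 3 = 3 \left(i \sqrt{2} - 1\right) \left(- \frac{1}{9}\right) + 3 = 3 \left(-1 + i \sqrt{2}\right) \left(- \frac{1}{9}\right) + 3 = 3 \left(\frac{1}{9} - \frac{i \sqrt{2}}{9}\right) + 3 = \left(\frac{1}{3} - \frac{i \sqrt{2}}{3}\right) + 3 = \frac{10}{3} - \frac{i \sqrt{2}}{3}$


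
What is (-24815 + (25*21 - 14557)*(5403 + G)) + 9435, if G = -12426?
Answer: 98531356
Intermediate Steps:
(-24815 + (25*21 - 14557)*(5403 + G)) + 9435 = (-24815 + (25*21 - 14557)*(5403 - 12426)) + 9435 = (-24815 + (525 - 14557)*(-7023)) + 9435 = (-24815 - 14032*(-7023)) + 9435 = (-24815 + 98546736) + 9435 = 98521921 + 9435 = 98531356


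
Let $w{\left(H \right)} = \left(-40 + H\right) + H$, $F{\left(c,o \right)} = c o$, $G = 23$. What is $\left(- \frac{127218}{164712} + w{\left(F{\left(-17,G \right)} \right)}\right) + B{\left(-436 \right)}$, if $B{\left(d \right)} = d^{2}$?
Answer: $\frac{5195928645}{27452} \approx 1.8927 \cdot 10^{5}$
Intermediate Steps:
$w{\left(H \right)} = -40 + 2 H$
$\left(- \frac{127218}{164712} + w{\left(F{\left(-17,G \right)} \right)}\right) + B{\left(-436 \right)} = \left(- \frac{127218}{164712} + \left(-40 + 2 \left(\left(-17\right) 23\right)\right)\right) + \left(-436\right)^{2} = \left(\left(-127218\right) \frac{1}{164712} + \left(-40 + 2 \left(-391\right)\right)\right) + 190096 = \left(- \frac{21203}{27452} - 822\right) + 190096 = - \frac{22586747}{27452} + 190096 = \frac{5195928645}{27452}$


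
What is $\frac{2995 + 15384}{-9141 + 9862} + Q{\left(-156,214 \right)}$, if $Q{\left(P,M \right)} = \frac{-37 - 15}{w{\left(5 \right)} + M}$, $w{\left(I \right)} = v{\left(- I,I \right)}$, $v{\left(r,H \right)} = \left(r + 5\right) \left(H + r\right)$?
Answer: $\frac{1947807}{77147} \approx 25.248$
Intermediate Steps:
$v{\left(r,H \right)} = \left(5 + r\right) \left(H + r\right)$
$w{\left(I \right)} = 0$ ($w{\left(I \right)} = \left(- I\right)^{2} + 5 I + 5 \left(- I\right) + I \left(- I\right) = I^{2} + 5 I - 5 I - I^{2} = 0$)
$Q{\left(P,M \right)} = - \frac{52}{M}$ ($Q{\left(P,M \right)} = \frac{-37 - 15}{0 + M} = - \frac{52}{M}$)
$\frac{2995 + 15384}{-9141 + 9862} + Q{\left(-156,214 \right)} = \frac{2995 + 15384}{-9141 + 9862} - \frac{52}{214} = \frac{18379}{721} - \frac{26}{107} = \frac{1947807}{77147}$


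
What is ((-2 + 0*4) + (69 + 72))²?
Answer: 19321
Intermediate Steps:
((-2 + 0*4) + (69 + 72))² = ((-2 + 0) + 141)² = (-2 + 141)² = 139² = 19321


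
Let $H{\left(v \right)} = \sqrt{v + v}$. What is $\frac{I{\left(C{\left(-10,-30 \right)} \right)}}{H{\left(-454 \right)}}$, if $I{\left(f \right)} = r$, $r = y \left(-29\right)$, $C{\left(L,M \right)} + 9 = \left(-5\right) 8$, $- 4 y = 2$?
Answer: $- \frac{29 i \sqrt{227}}{908} \approx - 0.4812 i$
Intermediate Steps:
$y = - \frac{1}{2}$ ($y = \left(- \frac{1}{4}\right) 2 = - \frac{1}{2} \approx -0.5$)
$C{\left(L,M \right)} = -49$ ($C{\left(L,M \right)} = -9 - 40 = -49$)
$H{\left(v \right)} = \sqrt{2} \sqrt{v}$ ($H{\left(v \right)} = \sqrt{2 v} = \sqrt{2} \sqrt{v}$)
$r = \frac{29}{2}$ ($r = \left(- \frac{1}{2}\right) \left(-29\right) = \frac{29}{2} \approx 14.5$)
$I{\left(f \right)} = \frac{29}{2}$
$\frac{I{\left(C{\left(-10,-30 \right)} \right)}}{H{\left(-454 \right)}} = \frac{29}{2 \sqrt{2} \sqrt{-454}} = \frac{29}{2 \sqrt{2} i \sqrt{454}} = \frac{29}{2 \cdot 2 i \sqrt{227}} = \frac{29 \left(- \frac{i \sqrt{227}}{454}\right)}{2} = - \frac{29 i \sqrt{227}}{908}$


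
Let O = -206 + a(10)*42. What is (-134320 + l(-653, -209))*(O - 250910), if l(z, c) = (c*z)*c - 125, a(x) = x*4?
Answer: 7148371310168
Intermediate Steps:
a(x) = 4*x
l(z, c) = -125 + z*c² (l(z, c) = z*c² - 125 = -125 + z*c²)
O = 1474 (O = -206 + (4*10)*42 = -206 + 40*42 = -206 + 1680 = 1474)
(-134320 + l(-653, -209))*(O - 250910) = (-134320 + (-125 - 653*(-209)²))*(1474 - 250910) = (-134320 + (-125 - 653*43681))*(-249436) = (-134320 + (-125 - 28523693))*(-249436) = (-134320 - 28523818)*(-249436) = -28658138*(-249436) = 7148371310168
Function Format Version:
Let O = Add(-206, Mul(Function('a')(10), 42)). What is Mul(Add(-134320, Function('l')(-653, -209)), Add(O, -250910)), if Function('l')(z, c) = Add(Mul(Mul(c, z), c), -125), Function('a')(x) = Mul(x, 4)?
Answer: 7148371310168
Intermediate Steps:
Function('a')(x) = Mul(4, x)
Function('l')(z, c) = Add(-125, Mul(z, Pow(c, 2))) (Function('l')(z, c) = Add(Mul(z, Pow(c, 2)), -125) = Add(-125, Mul(z, Pow(c, 2))))
O = 1474 (O = Add(-206, Mul(Mul(4, 10), 42)) = Add(-206, Mul(40, 42)) = Add(-206, 1680) = 1474)
Mul(Add(-134320, Function('l')(-653, -209)), Add(O, -250910)) = Mul(Add(-134320, Add(-125, Mul(-653, Pow(-209, 2)))), Add(1474, -250910)) = Mul(Add(-134320, Add(-125, Mul(-653, 43681))), -249436) = Mul(Add(-134320, Add(-125, -28523693)), -249436) = Mul(Add(-134320, -28523818), -249436) = Mul(-28658138, -249436) = 7148371310168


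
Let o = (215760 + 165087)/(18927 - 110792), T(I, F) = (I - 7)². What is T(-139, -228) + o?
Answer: 1957813493/91865 ≈ 21312.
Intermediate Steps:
T(I, F) = (-7 + I)²
o = -380847/91865 (o = 380847/(-91865) = 380847*(-1/91865) = -380847/91865 ≈ -4.1457)
T(-139, -228) + o = (-7 - 139)² - 380847/91865 = (-146)² - 380847/91865 = 21316 - 380847/91865 = 1957813493/91865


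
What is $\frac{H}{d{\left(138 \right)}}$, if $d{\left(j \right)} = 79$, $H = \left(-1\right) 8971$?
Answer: $- \frac{8971}{79} \approx -113.56$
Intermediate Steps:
$H = -8971$
$\frac{H}{d{\left(138 \right)}} = - \frac{8971}{79}$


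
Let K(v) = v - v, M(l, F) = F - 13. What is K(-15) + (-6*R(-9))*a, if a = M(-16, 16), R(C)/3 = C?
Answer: 486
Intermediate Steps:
R(C) = 3*C
M(l, F) = -13 + F
a = 3 (a = -13 + 16 = 3)
K(v) = 0
K(-15) + (-6*R(-9))*a = 0 - 18*(-9)*3 = 0 - 6*(-27)*3 = 0 + 162*3 = 0 + 486 = 486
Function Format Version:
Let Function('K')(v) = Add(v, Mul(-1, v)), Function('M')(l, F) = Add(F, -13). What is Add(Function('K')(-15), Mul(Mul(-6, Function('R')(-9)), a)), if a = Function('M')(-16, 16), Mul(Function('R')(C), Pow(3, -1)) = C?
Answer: 486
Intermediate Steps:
Function('R')(C) = Mul(3, C)
Function('M')(l, F) = Add(-13, F)
a = 3 (a = Add(-13, 16) = 3)
Function('K')(v) = 0
Add(Function('K')(-15), Mul(Mul(-6, Function('R')(-9)), a)) = Add(0, Mul(Mul(-6, Mul(3, -9)), 3)) = Add(0, Mul(Mul(-6, -27), 3)) = Add(0, Mul(162, 3)) = Add(0, 486) = 486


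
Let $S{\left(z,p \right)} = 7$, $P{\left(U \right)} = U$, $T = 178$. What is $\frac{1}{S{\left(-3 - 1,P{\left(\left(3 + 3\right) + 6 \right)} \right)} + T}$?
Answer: $\frac{1}{185} \approx 0.0054054$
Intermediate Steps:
$\frac{1}{S{\left(-3 - 1,P{\left(\left(3 + 3\right) + 6 \right)} \right)} + T} = \frac{1}{7 + 178} = \frac{1}{185}$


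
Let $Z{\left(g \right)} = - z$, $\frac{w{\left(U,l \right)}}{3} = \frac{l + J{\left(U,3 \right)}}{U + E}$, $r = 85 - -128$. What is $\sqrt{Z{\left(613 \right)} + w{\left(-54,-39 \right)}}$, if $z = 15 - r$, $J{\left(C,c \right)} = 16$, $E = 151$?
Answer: $\frac{\sqrt{1856289}}{97} \approx 14.046$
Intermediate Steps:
$r = 213$ ($r = 85 + 128 = 213$)
$z = -198$ ($z = 15 - 213 = -198$)
$w{\left(U,l \right)} = \frac{3 \left(16 + l\right)}{151 + U}$ ($w{\left(U,l \right)} = 3 \frac{l + 16}{U + 151} = 3 \frac{16 + l}{151 + U} = \frac{3 \left(16 + l\right)}{151 + U}$)
$Z{\left(g \right)} = 198$ ($Z{\left(g \right)} = \left(-1\right) \left(-198\right) = 198$)
$\sqrt{Z{\left(613 \right)} + w{\left(-54,-39 \right)}} = \sqrt{198 + \frac{3 \left(16 - 39\right)}{151 - 54}} = \sqrt{198 + 3 \cdot \frac{1}{97} \left(-23\right)} = \sqrt{198 - \frac{69}{97}} = \sqrt{\frac{19137}{97}} = \frac{\sqrt{1856289}}{97}$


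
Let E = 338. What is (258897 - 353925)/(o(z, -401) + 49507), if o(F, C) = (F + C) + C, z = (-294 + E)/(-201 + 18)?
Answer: -17390124/8912971 ≈ -1.9511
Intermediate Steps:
z = -44/183 (z = (-294 + 338)/(-201 + 18) = 44/(-183) = 44*(-1/183) = -44/183 ≈ -0.24044)
o(F, C) = F + 2*C (o(F, C) = (C + F) + C = F + 2*C)
(258897 - 353925)/(o(z, -401) + 49507) = (258897 - 353925)/((-44/183 + 2*(-401)) + 49507) = -95028/((-44/183 - 802) + 49507) = -95028/(-146810/183 + 49507) = -95028/8912971/183 = -95028*183/8912971 = -17390124/8912971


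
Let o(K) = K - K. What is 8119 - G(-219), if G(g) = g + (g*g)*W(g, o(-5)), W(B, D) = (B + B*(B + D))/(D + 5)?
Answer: -2289712372/5 ≈ -4.5794e+8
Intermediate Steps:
o(K) = 0
W(B, D) = (B + B*(B + D))/(5 + D)
G(g) = g + g**3*(1 + g)/5 (G(g) = g + (g*g)*(g*(1 + g + 0)/(5 + 0)) = g + g**2*(g*(1 + g)/5) = g + g**3*(1 + g)/5)
8119 - G(-219) = 8119 - (-219)*(5 + (-219)**2*(1 - 219))/5 = 8119 - (-219)*(5 + 47961*(-218))/5 = 8119 - (-219)*(5 - 10455498)/5 = 8119 - (-219)*(-10455493)/5 = 8119 - 1*2289752967/5 = 8119 - 2289752967/5 = -2289712372/5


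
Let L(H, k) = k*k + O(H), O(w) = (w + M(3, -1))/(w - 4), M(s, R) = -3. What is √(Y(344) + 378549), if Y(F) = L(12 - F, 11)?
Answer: √2671902555/84 ≈ 615.36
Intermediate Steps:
O(w) = (-3 + w)/(-4 + w) (O(w) = (w - 3)/(w - 4) = (-3 + w)/(-4 + w))
L(H, k) = k² + (-3 + H)/(-4 + H) (L(H, k) = k*k + (-3 + H)/(-4 + H) = k² + (-3 + H)/(-4 + H))
Y(F) = (977 - 122*F)/(8 - F) (Y(F) = (-3 + (12 - F) + 11²*(-4 + (12 - F)))/(-4 + (12 - F)) = (-3 + (12 - F) + 121*(8 - F))/(8 - F) = (-3 + (12 - F) + (968 - 121*F))/(8 - F) = (977 - 122*F)/(8 - F))
√(Y(344) + 378549) = √((-977 + 122*344)/(-8 + 344) + 378549) = √((-977 + 41968)/336 + 378549) = √((1/336)*40991 + 378549) = √(40991/336 + 378549) = √(127233455/336) = √2671902555/84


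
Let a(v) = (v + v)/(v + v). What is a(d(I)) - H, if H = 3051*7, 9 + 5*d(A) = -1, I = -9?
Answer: -21356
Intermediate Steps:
d(A) = -2 (d(A) = -9/5 + (⅕)*(-1) = -9/5 - ⅕ = -2)
a(v) = 1 (a(v) = (2*v)/((2*v)) = (2*v)*(1/(2*v)) = 1)
H = 21357
a(d(I)) - H = 1 - 1*21357 = 1 - 21357 = -21356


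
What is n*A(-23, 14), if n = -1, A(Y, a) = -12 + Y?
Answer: 35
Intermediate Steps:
n*A(-23, 14) = -(-12 - 23) = -1*(-35) = 35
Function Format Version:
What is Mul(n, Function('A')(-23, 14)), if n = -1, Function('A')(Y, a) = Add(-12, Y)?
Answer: 35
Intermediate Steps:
Mul(n, Function('A')(-23, 14)) = Mul(-1, Add(-12, -23)) = Mul(-1, -35) = 35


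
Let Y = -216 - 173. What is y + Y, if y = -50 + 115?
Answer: -324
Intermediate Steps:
y = 65
Y = -389
y + Y = 65 - 389 = -324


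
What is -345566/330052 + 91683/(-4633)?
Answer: -15930582397/764565458 ≈ -20.836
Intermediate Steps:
-345566/330052 + 91683/(-4633) = -345566*1/330052 + 91683*(-1/4633) = -172783/165026 - 91683/4633 = -15930582397/764565458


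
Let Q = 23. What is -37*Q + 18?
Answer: -833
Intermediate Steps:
-37*Q + 18 = -37*23 + 18 = -851 + 18 = -833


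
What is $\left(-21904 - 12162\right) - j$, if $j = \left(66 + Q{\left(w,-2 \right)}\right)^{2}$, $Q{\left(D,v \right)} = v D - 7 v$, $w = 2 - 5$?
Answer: $-41462$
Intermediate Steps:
$w = -3$ ($w = 2 - 5 = -3$)
$Q{\left(D,v \right)} = - 7 v + D v$ ($Q{\left(D,v \right)} = D v - 7 v = - 7 v + D v$)
$j = 7396$ ($j = \left(66 - 2 \left(-7 - 3\right)\right)^{2} = \left(66 - -20\right)^{2} = \left(66 + 20\right)^{2} = 86^{2} = 7396$)
$\left(-21904 - 12162\right) - j = \left(-21904 - 12162\right) - 7396 = -34066 - 7396 = -41462$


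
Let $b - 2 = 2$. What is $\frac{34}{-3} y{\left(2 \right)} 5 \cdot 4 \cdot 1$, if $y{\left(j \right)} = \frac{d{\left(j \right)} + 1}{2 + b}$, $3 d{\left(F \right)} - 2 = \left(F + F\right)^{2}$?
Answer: $- \frac{2380}{9} \approx -264.44$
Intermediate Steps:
$b = 4$ ($b = 2 + 2 = 4$)
$d{\left(F \right)} = \frac{2}{3} + \frac{4 F^{2}}{3}$ ($d{\left(F \right)} = \frac{2}{3} + \frac{\left(F + F\right)^{2}}{3} = \frac{2}{3} + \frac{\left(2 F\right)^{2}}{3} = \frac{2}{3} + \frac{4 F^{2}}{3}$)
$y{\left(j \right)} = \frac{5}{18} + \frac{2 j^{2}}{9}$ ($y{\left(j \right)} = \frac{\left(\frac{2}{3} + \frac{4 j^{2}}{3}\right) + 1}{2 + 4} = \frac{\frac{5}{3} + \frac{4 j^{2}}{3}}{6} = \left(\frac{5}{3} + \frac{4 j^{2}}{3}\right) \frac{1}{6} = \frac{5}{18} + \frac{2 j^{2}}{9}$)
$\frac{34}{-3} y{\left(2 \right)} 5 \cdot 4 \cdot 1 = \frac{34}{-3} \left(\frac{5}{18} + \frac{2 \cdot 2^{2}}{9}\right) 5 \cdot 4 \cdot 1 = 34 \left(- \frac{1}{3}\right) \left(\frac{5}{18} + \frac{2}{9} \cdot 4\right) 20 \cdot 1 = - \frac{34 \left(\frac{5}{18} + \frac{8}{9}\right)}{3} \cdot 20 = \left(- \frac{34}{3}\right) \frac{7}{6} \cdot 20 = \left(- \frac{119}{9}\right) 20 = - \frac{2380}{9}$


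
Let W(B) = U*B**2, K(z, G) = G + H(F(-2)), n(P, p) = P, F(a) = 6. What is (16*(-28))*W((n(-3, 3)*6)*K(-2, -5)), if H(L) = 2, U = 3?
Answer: -3919104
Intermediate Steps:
K(z, G) = 2 + G (K(z, G) = G + 2 = 2 + G)
W(B) = 3*B**2
(16*(-28))*W((n(-3, 3)*6)*K(-2, -5)) = (16*(-28))*(3*((-3*6)*(2 - 5))**2) = -1344*(-18*(-3))**2 = -1344*54**2 = -1344*2916 = -448*8748 = -3919104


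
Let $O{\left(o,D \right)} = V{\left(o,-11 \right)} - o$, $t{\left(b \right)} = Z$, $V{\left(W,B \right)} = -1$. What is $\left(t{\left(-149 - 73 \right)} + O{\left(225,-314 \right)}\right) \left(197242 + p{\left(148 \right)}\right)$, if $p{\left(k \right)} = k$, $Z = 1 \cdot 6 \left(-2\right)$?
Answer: $-46978820$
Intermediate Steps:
$Z = -12$ ($Z = 6 \left(-2\right) = -12$)
$t{\left(b \right)} = -12$
$O{\left(o,D \right)} = -1 - o$
$\left(t{\left(-149 - 73 \right)} + O{\left(225,-314 \right)}\right) \left(197242 + p{\left(148 \right)}\right) = \left(-12 - 226\right) \left(197242 + 148\right) = \left(-12 - 226\right) 197390 = \left(-238\right) 197390 = -46978820$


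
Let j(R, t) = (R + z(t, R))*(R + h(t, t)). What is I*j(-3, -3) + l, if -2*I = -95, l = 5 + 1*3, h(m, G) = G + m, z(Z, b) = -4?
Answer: 6001/2 ≈ 3000.5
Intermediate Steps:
l = 8 (l = 5 + 3 = 8)
I = 95/2 (I = -½*(-95) = 95/2 ≈ 47.500)
j(R, t) = (-4 + R)*(R + 2*t) (j(R, t) = (R - 4)*(R + (t + t)) = (-4 + R)*(R + 2*t))
I*j(-3, -3) + l = 95*((-3)² - 8*(-3) - 4*(-3) + 2*(-3)*(-3))/2 + 8 = 95*(9 + 24 + 12 + 18)/2 + 8 = (95/2)*63 + 8 = 5985/2 + 8 = 6001/2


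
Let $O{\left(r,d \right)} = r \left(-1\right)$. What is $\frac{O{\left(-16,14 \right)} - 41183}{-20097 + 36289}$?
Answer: $- \frac{41167}{16192} \approx -2.5424$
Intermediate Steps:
$O{\left(r,d \right)} = - r$
$\frac{O{\left(-16,14 \right)} - 41183}{-20097 + 36289} = \frac{\left(-1\right) \left(-16\right) - 41183}{-20097 + 36289} = \frac{16 - 41183}{16192} = \left(-41167\right) \frac{1}{16192} = - \frac{41167}{16192}$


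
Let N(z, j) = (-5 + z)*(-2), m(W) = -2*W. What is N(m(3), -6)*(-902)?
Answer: -19844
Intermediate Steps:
N(z, j) = 10 - 2*z
N(m(3), -6)*(-902) = (10 - (-4)*3)*(-902) = (10 - 2*(-6))*(-902) = (10 + 12)*(-902) = 22*(-902) = -19844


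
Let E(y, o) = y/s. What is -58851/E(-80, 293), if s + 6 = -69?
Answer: -882765/16 ≈ -55173.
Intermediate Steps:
s = -75 (s = -6 - 69 = -75)
E(y, o) = -y/75 (E(y, o) = y/(-75) = y*(-1/75) = -y/75)
-58851/E(-80, 293) = -58851/((-1/75*(-80))) = -58851/16/15 = -58851*15/16 = -882765/16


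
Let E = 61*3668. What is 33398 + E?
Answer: 257146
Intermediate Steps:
E = 223748
33398 + E = 33398 + 223748 = 257146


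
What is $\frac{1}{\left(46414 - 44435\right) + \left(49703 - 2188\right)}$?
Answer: $\frac{1}{49494} \approx 2.0204 \cdot 10^{-5}$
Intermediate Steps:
$\frac{1}{\left(46414 - 44435\right) + \left(49703 - 2188\right)} = \frac{1}{1979 + 47515} = \frac{1}{49494}$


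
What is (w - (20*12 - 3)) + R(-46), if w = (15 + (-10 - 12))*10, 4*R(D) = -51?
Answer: -1279/4 ≈ -319.75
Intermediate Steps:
R(D) = -51/4 (R(D) = (¼)*(-51) = -51/4)
w = -70 (w = (15 - 22)*10 = -7*10 = -70)
(w - (20*12 - 3)) + R(-46) = (-70 - (20*12 - 3)) - 51/4 = (-70 - (240 - 3)) - 51/4 = (-70 - 1*237) - 51/4 = (-70 - 237) - 51/4 = -307 - 51/4 = -1279/4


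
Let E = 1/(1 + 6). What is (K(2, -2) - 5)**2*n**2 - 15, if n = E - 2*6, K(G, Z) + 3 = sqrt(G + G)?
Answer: 247269/49 ≈ 5046.3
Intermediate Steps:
E = 1/7 ≈ 0.14286
K(G, Z) = -3 + sqrt(2)*sqrt(G) (K(G, Z) = -3 + sqrt(G + G) = -3 + sqrt(2*G) = -3 + sqrt(2)*sqrt(G))
n = -83/7 (n = 1/7 - 2*6 = 1/7 - 12 = -83/7 ≈ -11.857)
(K(2, -2) - 5)**2*n**2 - 15 = ((-3 + sqrt(2)*sqrt(2)) - 5)**2*(-83/7)**2 - 15 = ((-3 + 2) - 5)**2*(6889/49) - 15 = (-1 - 5)**2*(6889/49) - 15 = (-6)**2*(6889/49) - 15 = 36*(6889/49) - 15 = 248004/49 - 15 = 247269/49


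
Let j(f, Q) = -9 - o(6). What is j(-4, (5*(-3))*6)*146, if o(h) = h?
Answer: -2190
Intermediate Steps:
j(f, Q) = -15 (j(f, Q) = -9 - 1*6 = -9 - 6 = -15)
j(-4, (5*(-3))*6)*146 = -15*146 = -2190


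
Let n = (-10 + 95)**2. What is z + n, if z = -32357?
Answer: -25132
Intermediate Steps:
n = 7225 (n = 85**2 = 7225)
z + n = -32357 + 7225 = -25132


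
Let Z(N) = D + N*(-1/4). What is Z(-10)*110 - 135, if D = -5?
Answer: -410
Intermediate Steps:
Z(N) = -5 - N/4 (Z(N) = -5 + N*(-1/4) = -5 + N*(-1*¼) = -5 + N*(-¼) = -5 - N/4)
Z(-10)*110 - 135 = (-5 - ¼*(-10))*110 - 135 = (-5 + 5/2)*110 - 135 = -5/2*110 - 135 = -275 - 135 = -410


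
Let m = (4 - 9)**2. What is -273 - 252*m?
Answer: -6573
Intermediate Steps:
m = 25 (m = (-5)**2 = 25)
-273 - 252*m = -273 - 252*25 = -273 - 6300 = -6573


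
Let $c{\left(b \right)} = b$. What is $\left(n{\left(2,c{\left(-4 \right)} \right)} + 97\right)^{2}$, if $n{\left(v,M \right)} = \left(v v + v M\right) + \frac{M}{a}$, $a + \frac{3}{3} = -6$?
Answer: $\frac{429025}{49} \approx 8755.6$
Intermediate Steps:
$a = -7$ ($a = -1 - 6 = -7$)
$n{\left(v,M \right)} = v^{2} - \frac{M}{7} + M v$ ($n{\left(v,M \right)} = \left(v v + v M\right) + \frac{M}{-7} = \left(v^{2} + M v\right) + M \left(- \frac{1}{7}\right) = \left(v^{2} + M v\right) - \frac{M}{7} = v^{2} - \frac{M}{7} + M v$)
$\left(n{\left(2,c{\left(-4 \right)} \right)} + 97\right)^{2} = \left(\left(\left(- \frac{1}{7}\right) \left(-4\right) + 2 \left(-4 + 2\right)\right) + 97\right)^{2} = \left(\left(\frac{4}{7} + 2 \left(-2\right)\right) + 97\right)^{2} = \left(\left(\frac{4}{7} - 4\right) + 97\right)^{2} = \left(- \frac{24}{7} + 97\right)^{2} = \left(\frac{655}{7}\right)^{2} = \frac{429025}{49}$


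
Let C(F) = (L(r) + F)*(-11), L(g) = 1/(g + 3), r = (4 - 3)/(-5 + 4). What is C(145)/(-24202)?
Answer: 3201/48404 ≈ 0.066131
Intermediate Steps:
r = -1 (r = 1/(-1) = 1*(-1) = -1)
L(g) = 1/(3 + g)
C(F) = -11/2 - 11*F (C(F) = (1/(3 - 1) + F)*(-11) = (1/2 + F)*(-11) = (½ + F)*(-11) = -11/2 - 11*F)
C(145)/(-24202) = (-11/2 - 11*145)/(-24202) = (-11/2 - 1595)*(-1/24202) = -3201/2*(-1/24202) = 3201/48404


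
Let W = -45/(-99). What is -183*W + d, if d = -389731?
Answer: -4287956/11 ≈ -3.8981e+5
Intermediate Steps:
W = 5/11 (W = -45*(-1/99) = 5/11 ≈ 0.45455)
-183*W + d = -183*5/11 - 389731 = -915/11 - 389731 = -4287956/11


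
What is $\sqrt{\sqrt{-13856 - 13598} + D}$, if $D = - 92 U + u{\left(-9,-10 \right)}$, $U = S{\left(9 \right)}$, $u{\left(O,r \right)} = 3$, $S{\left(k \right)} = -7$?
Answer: $\sqrt{647 + i \sqrt{27454}} \approx 25.641 + 3.2311 i$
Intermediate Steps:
$U = -7$
$D = 647$ ($D = \left(-92\right) \left(-7\right) + 3 = 644 + 3 = 647$)
$\sqrt{\sqrt{-13856 - 13598} + D} = \sqrt{\sqrt{-13856 - 13598} + 647} = \sqrt{\sqrt{-27454} + 647} = \sqrt{i \sqrt{27454} + 647} = \sqrt{647 + i \sqrt{27454}}$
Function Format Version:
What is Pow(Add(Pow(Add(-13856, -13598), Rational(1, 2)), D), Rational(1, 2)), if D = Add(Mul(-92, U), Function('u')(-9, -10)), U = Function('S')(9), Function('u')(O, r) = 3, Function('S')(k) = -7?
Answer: Pow(Add(647, Mul(I, Pow(27454, Rational(1, 2)))), Rational(1, 2)) ≈ Add(25.641, Mul(3.2311, I))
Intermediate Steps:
U = -7
D = 647 (D = Add(Mul(-92, -7), 3) = Add(644, 3) = 647)
Pow(Add(Pow(Add(-13856, -13598), Rational(1, 2)), D), Rational(1, 2)) = Pow(Add(Pow(Add(-13856, -13598), Rational(1, 2)), 647), Rational(1, 2)) = Pow(Add(Pow(-27454, Rational(1, 2)), 647), Rational(1, 2)) = Pow(Add(Mul(I, Pow(27454, Rational(1, 2))), 647), Rational(1, 2)) = Pow(Add(647, Mul(I, Pow(27454, Rational(1, 2)))), Rational(1, 2))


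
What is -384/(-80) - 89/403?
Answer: 9227/2015 ≈ 4.5792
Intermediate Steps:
-384/(-80) - 89/403 = -384*(-1/80) - 89*1/403 = 24/5 - 89/403 = 9227/2015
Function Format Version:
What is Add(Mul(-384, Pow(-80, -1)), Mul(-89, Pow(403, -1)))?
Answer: Rational(9227, 2015) ≈ 4.5792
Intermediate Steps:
Add(Mul(-384, Pow(-80, -1)), Mul(-89, Pow(403, -1))) = Add(Mul(-384, Rational(-1, 80)), Mul(-89, Rational(1, 403))) = Add(Rational(24, 5), Rational(-89, 403)) = Rational(9227, 2015)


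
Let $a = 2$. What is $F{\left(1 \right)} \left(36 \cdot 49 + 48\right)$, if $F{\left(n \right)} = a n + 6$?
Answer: $14496$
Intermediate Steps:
$F{\left(n \right)} = 6 + 2 n$ ($F{\left(n \right)} = 2 n + 6 = 6 + 2 n$)
$F{\left(1 \right)} \left(36 \cdot 49 + 48\right) = \left(6 + 2 \cdot 1\right) \left(36 \cdot 49 + 48\right) = \left(6 + 2\right) \left(1764 + 48\right) = 8 \cdot 1812 = 14496$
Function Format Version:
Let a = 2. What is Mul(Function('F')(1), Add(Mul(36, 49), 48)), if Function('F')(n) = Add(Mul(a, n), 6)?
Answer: 14496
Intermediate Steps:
Function('F')(n) = Add(6, Mul(2, n)) (Function('F')(n) = Add(Mul(2, n), 6) = Add(6, Mul(2, n)))
Mul(Function('F')(1), Add(Mul(36, 49), 48)) = Mul(Add(6, Mul(2, 1)), Add(Mul(36, 49), 48)) = Mul(Add(6, 2), Add(1764, 48)) = Mul(8, 1812) = 14496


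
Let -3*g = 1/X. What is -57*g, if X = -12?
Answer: -19/12 ≈ -1.5833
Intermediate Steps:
g = 1/36 (g = -⅓/(-12) = -⅓*(-1/12) = 1/36 ≈ 0.027778)
-57*g = -57*1/36 = -19/12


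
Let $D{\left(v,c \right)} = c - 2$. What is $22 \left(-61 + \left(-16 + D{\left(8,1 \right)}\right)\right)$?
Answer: $-1716$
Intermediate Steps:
$D{\left(v,c \right)} = -2 + c$
$22 \left(-61 + \left(-16 + D{\left(8,1 \right)}\right)\right) = 22 \left(-61 + \left(-16 + \left(-2 + 1\right)\right)\right) = 22 \left(-61 - 17\right) = 22 \left(-78\right) = -1716$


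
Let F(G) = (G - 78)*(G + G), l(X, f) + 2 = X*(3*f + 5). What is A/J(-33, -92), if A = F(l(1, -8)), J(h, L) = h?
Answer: -126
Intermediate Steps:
l(X, f) = -2 + X*(5 + 3*f) (l(X, f) = -2 + X*(3*f + 5) = -2 + X*(5 + 3*f))
F(G) = 2*G*(-78 + G) (F(G) = (-78 + G)*(2*G) = 2*G*(-78 + G))
A = 4158 (A = 2*(-2 + 5*1 + 3*1*(-8))*(-78 + (-2 + 5*1 + 3*1*(-8))) = 2*(-2 + 5 - 24)*(-78 + (-2 + 5 - 24)) = 2*(-21)*(-78 - 21) = 2*(-21)*(-99) = 4158)
A/J(-33, -92) = 4158/(-33) = 4158*(-1/33) = -126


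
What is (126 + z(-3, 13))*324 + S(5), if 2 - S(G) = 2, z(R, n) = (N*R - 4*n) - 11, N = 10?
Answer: 10692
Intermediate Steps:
z(R, n) = -11 - 4*n + 10*R (z(R, n) = (10*R - 4*n) - 11 = (-4*n + 10*R) - 11 = -11 - 4*n + 10*R)
S(G) = 0 (S(G) = 2 - 1*2 = 2 - 2 = 0)
(126 + z(-3, 13))*324 + S(5) = (126 + (-11 - 4*13 + 10*(-3)))*324 + 0 = (126 + (-11 - 52 - 30))*324 + 0 = (126 - 93)*324 + 0 = 33*324 + 0 = 10692 + 0 = 10692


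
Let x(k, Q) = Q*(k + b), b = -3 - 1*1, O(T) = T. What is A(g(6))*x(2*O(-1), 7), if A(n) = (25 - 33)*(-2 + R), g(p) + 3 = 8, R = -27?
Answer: -9744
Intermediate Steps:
g(p) = 5 (g(p) = -3 + 8 = 5)
b = -4 (b = -3 - 1 = -4)
A(n) = 232 (A(n) = (25 - 33)*(-2 - 27) = -8*(-29) = 232)
x(k, Q) = Q*(-4 + k) (x(k, Q) = Q*(k - 4) = Q*(-4 + k))
A(g(6))*x(2*O(-1), 7) = 232*(7*(-4 + 2*(-1))) = 232*(7*(-4 - 2)) = 232*(7*(-6)) = 232*(-42) = -9744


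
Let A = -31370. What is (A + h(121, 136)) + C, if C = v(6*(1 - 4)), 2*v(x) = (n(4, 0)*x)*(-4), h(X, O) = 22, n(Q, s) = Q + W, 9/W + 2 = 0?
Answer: -31366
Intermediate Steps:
W = -9/2 (W = 9/(-2 + 0) = 9/(-2) = 9*(-1/2) = -9/2 ≈ -4.5000)
n(Q, s) = -9/2 + Q (n(Q, s) = Q - 9/2 = -9/2 + Q)
v(x) = x (v(x) = (((-9/2 + 4)*x)*(-4))/2 = (-x/2*(-4))/2 = (2*x)/2 = x)
C = -18 (C = 6*(1 - 4) = 6*(-3) = -18)
(A + h(121, 136)) + C = (-31370 + 22) - 18 = -31348 - 18 = -31366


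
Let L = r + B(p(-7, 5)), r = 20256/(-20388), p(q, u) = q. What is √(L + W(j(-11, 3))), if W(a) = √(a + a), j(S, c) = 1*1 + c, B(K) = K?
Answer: √(-23074119 + 5773202*√2)/1699 ≈ 2.2727*I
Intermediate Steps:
r = -1688/1699 (r = 20256*(-1/20388) = -1688/1699 ≈ -0.99353)
j(S, c) = 1 + c
W(a) = √2*√a (W(a) = √(2*a) = √2*√a)
L = -13581/1699 (L = -1688/1699 - 7 = -13581/1699 ≈ -7.9935)
√(L + W(j(-11, 3))) = √(-13581/1699 + √2*√(1 + 3)) = √(-13581/1699 + √2*√4) = √(-13581/1699 + √2*2) = √(-13581/1699 + 2*√2)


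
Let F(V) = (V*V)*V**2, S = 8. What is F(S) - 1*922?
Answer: 3174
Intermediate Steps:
F(V) = V**4 (F(V) = V**2*V**2 = V**4)
F(S) - 1*922 = 8**4 - 1*922 = 4096 - 922 = 3174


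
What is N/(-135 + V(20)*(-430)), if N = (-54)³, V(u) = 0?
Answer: 5832/5 ≈ 1166.4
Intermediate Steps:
N = -157464
N/(-135 + V(20)*(-430)) = -157464/(-135 + 0*(-430)) = -157464/(-135 + 0) = -157464/(-135) = -157464*(-1/135) = 5832/5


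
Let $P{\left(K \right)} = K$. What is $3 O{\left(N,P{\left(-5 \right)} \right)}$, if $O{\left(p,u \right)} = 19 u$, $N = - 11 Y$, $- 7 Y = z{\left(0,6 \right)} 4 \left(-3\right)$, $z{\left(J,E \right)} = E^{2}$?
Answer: $-285$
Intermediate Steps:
$Y = \frac{432}{7}$ ($Y = - \frac{6^{2} \cdot 4 \left(-3\right)}{7} = - \frac{36 \cdot 4 \left(-3\right)}{7} = - \frac{144 \left(-3\right)}{7} = \left(- \frac{1}{7}\right) \left(-432\right) = \frac{432}{7} \approx 61.714$)
$N = - \frac{4752}{7}$ ($N = \left(-11\right) \frac{432}{7} = - \frac{4752}{7} \approx -678.86$)
$3 O{\left(N,P{\left(-5 \right)} \right)} = 3 \cdot 19 \left(-5\right) = 3 \left(-95\right) = -285$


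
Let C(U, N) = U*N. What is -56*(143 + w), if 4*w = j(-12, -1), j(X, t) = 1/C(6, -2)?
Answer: -48041/6 ≈ -8006.8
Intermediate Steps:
C(U, N) = N*U
j(X, t) = -1/12 (j(X, t) = 1/(-2*6) = 1/(-12) = -1/12)
w = -1/48 (w = (¼)*(-1/12) = -1/48 ≈ -0.020833)
-56*(143 + w) = -56*(143 - 1/48) = -56*6863/48 = -48041/6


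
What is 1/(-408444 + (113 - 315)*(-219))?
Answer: -1/364206 ≈ -2.7457e-6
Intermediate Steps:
1/(-408444 + (113 - 315)*(-219)) = 1/(-408444 - 202*(-219)) = 1/(-408444 + 44238) = 1/(-364206) = -1/364206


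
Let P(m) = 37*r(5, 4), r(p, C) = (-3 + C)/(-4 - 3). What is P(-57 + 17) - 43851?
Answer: -306994/7 ≈ -43856.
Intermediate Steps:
r(p, C) = 3/7 - C/7 (r(p, C) = (-3 + C)/(-7) = (-3 + C)*(-⅐) = 3/7 - C/7)
P(m) = -37/7 (P(m) = 37*(3/7 - ⅐*4) = 37*(3/7 - 4/7) = 37*(-⅐) = -37/7)
P(-57 + 17) - 43851 = -37/7 - 43851 = -306994/7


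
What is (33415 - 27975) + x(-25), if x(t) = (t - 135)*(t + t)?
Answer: 13440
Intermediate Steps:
x(t) = 2*t*(-135 + t) (x(t) = (-135 + t)*(2*t) = 2*t*(-135 + t))
(33415 - 27975) + x(-25) = (33415 - 27975) + 2*(-25)*(-135 - 25) = 5440 + 2*(-25)*(-160) = 5440 + 8000 = 13440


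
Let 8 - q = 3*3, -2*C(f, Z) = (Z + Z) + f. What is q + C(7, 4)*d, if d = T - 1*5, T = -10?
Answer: 223/2 ≈ 111.50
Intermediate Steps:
C(f, Z) = -Z - f/2 (C(f, Z) = -((Z + Z) + f)/2 = -(2*Z + f)/2 = -(f + 2*Z)/2 = -Z - f/2)
q = -1 (q = 8 - 3*3 = 8 - 1*9 = 8 - 9 = -1)
d = -15 (d = -10 - 1*5 = -10 - 5 = -15)
q + C(7, 4)*d = -1 + (-1*4 - 1/2*7)*(-15) = -1 + (-4 - 7/2)*(-15) = -1 - 15/2*(-15) = -1 + 225/2 = 223/2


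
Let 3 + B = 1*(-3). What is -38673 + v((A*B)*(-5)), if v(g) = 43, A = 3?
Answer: -38630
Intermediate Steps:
B = -6 (B = -3 + 1*(-3) = -3 - 3 = -6)
-38673 + v((A*B)*(-5)) = -38673 + 43 = -38630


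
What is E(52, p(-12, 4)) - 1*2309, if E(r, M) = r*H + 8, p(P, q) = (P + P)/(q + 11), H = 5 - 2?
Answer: -2145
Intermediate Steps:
H = 3
p(P, q) = 2*P/(11 + q) (p(P, q) = (2*P)/(11 + q) = 2*P/(11 + q))
E(r, M) = 8 + 3*r (E(r, M) = r*3 + 8 = 3*r + 8 = 8 + 3*r)
E(52, p(-12, 4)) - 1*2309 = (8 + 3*52) - 1*2309 = (8 + 156) - 2309 = 164 - 2309 = -2145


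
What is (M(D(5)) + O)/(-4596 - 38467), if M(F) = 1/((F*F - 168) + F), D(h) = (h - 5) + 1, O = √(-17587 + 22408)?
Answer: 1/7148458 - √4821/43063 ≈ -0.0016122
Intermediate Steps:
O = √4821 ≈ 69.433
D(h) = -4 + h (D(h) = (-5 + h) + 1 = -4 + h)
M(F) = 1/(-168 + F + F²) (M(F) = 1/((F² - 168) + F) = 1/((-168 + F²) + F) = 1/(-168 + F + F²))
(M(D(5)) + O)/(-4596 - 38467) = (1/(-168 + (-4 + 5) + (-4 + 5)²) + √4821)/(-4596 - 38467) = (1/(-168 + 1 + 1²) + √4821)/(-43063) = (1/(-168 + 1 + 1) + √4821)*(-1/43063) = (1/(-166) + √4821)*(-1/43063) = (-1/166 + √4821)*(-1/43063) = 1/7148458 - √4821/43063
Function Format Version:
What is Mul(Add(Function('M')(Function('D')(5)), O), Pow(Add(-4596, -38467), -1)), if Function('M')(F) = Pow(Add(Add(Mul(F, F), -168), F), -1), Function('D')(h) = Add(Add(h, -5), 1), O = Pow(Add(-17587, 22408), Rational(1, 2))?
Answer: Add(Rational(1, 7148458), Mul(Rational(-1, 43063), Pow(4821, Rational(1, 2)))) ≈ -0.0016122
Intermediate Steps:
O = Pow(4821, Rational(1, 2)) ≈ 69.433
Function('D')(h) = Add(-4, h) (Function('D')(h) = Add(Add(-5, h), 1) = Add(-4, h))
Function('M')(F) = Pow(Add(-168, F, Pow(F, 2)), -1) (Function('M')(F) = Pow(Add(Add(Pow(F, 2), -168), F), -1) = Pow(Add(Add(-168, Pow(F, 2)), F), -1) = Pow(Add(-168, F, Pow(F, 2)), -1))
Mul(Add(Function('M')(Function('D')(5)), O), Pow(Add(-4596, -38467), -1)) = Mul(Add(Pow(Add(-168, Add(-4, 5), Pow(Add(-4, 5), 2)), -1), Pow(4821, Rational(1, 2))), Pow(Add(-4596, -38467), -1)) = Mul(Add(Pow(Add(-168, 1, Pow(1, 2)), -1), Pow(4821, Rational(1, 2))), Pow(-43063, -1)) = Mul(Add(Pow(Add(-168, 1, 1), -1), Pow(4821, Rational(1, 2))), Rational(-1, 43063)) = Mul(Add(Pow(-166, -1), Pow(4821, Rational(1, 2))), Rational(-1, 43063)) = Mul(Add(Rational(-1, 166), Pow(4821, Rational(1, 2))), Rational(-1, 43063)) = Add(Rational(1, 7148458), Mul(Rational(-1, 43063), Pow(4821, Rational(1, 2))))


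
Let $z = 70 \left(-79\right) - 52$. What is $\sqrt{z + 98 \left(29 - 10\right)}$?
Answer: $2 i \sqrt{930} \approx 60.992 i$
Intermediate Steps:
$z = -5582$ ($z = -5530 - 52 = -5582$)
$\sqrt{z + 98 \left(29 - 10\right)} = \sqrt{-5582 + 98 \left(29 - 10\right)} = \sqrt{-5582 + 98 \cdot 19} = \sqrt{-5582 + 1862} = \sqrt{-3720} = 2 i \sqrt{930}$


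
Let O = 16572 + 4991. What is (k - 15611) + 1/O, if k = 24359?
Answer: 188633125/21563 ≈ 8748.0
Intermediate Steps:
O = 21563
(k - 15611) + 1/O = (24359 - 15611) + 1/21563 = 8748 + 1/21563 = 188633125/21563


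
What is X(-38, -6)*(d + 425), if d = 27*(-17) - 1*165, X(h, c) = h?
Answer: 7562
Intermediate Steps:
d = -624 (d = -459 - 165 = -624)
X(-38, -6)*(d + 425) = -38*(-624 + 425) = -38*(-199) = 7562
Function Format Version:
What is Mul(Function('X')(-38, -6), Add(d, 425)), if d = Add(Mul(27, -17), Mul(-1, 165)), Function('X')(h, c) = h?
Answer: 7562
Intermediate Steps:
d = -624 (d = Add(-459, -165) = -624)
Mul(Function('X')(-38, -6), Add(d, 425)) = Mul(-38, Add(-624, 425)) = Mul(-38, -199) = 7562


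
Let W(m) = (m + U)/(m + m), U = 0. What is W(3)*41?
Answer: 41/2 ≈ 20.500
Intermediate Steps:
W(m) = ½ (W(m) = (m + 0)/(m + m) = m/((2*m)) = m*(1/(2*m)) = ½)
W(3)*41 = (½)*41 = 41/2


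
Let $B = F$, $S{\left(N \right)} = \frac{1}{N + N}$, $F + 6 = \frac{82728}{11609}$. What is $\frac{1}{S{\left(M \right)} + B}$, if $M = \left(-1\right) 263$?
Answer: $\frac{6106334}{6865315} \approx 0.88945$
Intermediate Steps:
$F = \frac{13074}{11609}$ ($F = -6 + \frac{82728}{11609} = \frac{13074}{11609} \approx 1.1262$)
$M = -263$
$S{\left(N \right)} = \frac{1}{2 N}$
$B = \frac{13074}{11609} \approx 1.1262$
$\frac{1}{S{\left(M \right)} + B} = \frac{1}{\frac{1}{2 \left(-263\right)} + \frac{13074}{11609}} = \frac{1}{\frac{1}{2} \left(- \frac{1}{263}\right) + \frac{13074}{11609}} = \frac{1}{- \frac{1}{526} + \frac{13074}{11609}} = \frac{1}{\frac{6865315}{6106334}} = \frac{6106334}{6865315}$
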